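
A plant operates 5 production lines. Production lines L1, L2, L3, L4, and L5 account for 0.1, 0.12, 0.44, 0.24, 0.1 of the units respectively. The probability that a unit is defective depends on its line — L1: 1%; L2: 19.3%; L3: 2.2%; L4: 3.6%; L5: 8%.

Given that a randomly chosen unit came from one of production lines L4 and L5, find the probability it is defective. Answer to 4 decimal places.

P(D|S) ≈ 0.0489

Let S = {L4, L5}.
P(S) = 0.24 + 0.1 = 0.34.
P(D ∩ S) = 0.036·0.24 + 0.08·0.1 = 0.00864 + 0.008 = 0.01664.
P(D | S) = 0.01664 / 0.34 = 0.048941…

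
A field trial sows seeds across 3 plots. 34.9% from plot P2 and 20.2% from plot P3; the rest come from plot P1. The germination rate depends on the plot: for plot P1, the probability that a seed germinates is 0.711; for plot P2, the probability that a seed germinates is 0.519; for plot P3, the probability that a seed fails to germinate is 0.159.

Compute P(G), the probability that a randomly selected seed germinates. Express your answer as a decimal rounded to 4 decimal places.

0.6703

P(P1) = 1 − (0.349 + 0.202) = 0.449.
P(G|P3) = 1 − 0.159 = 0.841.
P(G) = P(G|P1)·P(P1) + P(G|P2)·P(P2) + P(G|P3)·P(P3)
      = 0.711·0.449 + 0.519·0.349 + 0.841·0.202
      = 0.319239 + 0.181131 + 0.169882 = 0.670252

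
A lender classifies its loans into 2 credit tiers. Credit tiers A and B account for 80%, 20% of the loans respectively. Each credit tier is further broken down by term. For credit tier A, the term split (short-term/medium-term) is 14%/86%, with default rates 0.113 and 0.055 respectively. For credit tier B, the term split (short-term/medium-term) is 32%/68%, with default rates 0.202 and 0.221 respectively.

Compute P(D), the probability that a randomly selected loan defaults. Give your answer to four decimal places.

P(D|A) = 0.14·0.113 + 0.86·0.055 = 0.01582 + 0.0473 = 0.06312
P(D|B) = 0.32·0.202 + 0.68·0.221 = 0.06464 + 0.15028 = 0.21492
Then overall,
P(D) = 0.8·0.06312 + 0.2·0.21492
      = 0.050496 + 0.042984 = 0.09348

P(D) ≈ 0.0935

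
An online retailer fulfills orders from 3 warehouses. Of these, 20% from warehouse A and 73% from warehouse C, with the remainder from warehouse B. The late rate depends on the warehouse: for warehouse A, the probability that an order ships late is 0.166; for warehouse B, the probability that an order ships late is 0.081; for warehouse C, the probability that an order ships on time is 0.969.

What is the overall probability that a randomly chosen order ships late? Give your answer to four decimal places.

0.0615

P(B) = 1 − (0.2 + 0.73) = 0.07.
P(L|C) = 1 − 0.969 = 0.031.
Summing over the partition,
P(L) = P(L|A)·P(A) + P(L|B)·P(B) + P(L|C)·P(C)
      = 0.166·0.2 + 0.081·0.07 + 0.031·0.73
      = 0.0332 + 0.00567 + 0.02263 = 0.0615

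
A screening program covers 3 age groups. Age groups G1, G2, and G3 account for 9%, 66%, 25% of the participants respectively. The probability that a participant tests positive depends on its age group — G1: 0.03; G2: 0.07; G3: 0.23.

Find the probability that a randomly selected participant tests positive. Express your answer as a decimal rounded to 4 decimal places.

P(T) ≈ 0.1064

By the law of total probability,
P(T) = P(T|G1)·P(G1) + P(T|G2)·P(G2) + P(T|G3)·P(G3)
      = 0.03·0.09 + 0.07·0.66 + 0.23·0.25
      = 0.0027 + 0.0462 + 0.0575 = 0.1064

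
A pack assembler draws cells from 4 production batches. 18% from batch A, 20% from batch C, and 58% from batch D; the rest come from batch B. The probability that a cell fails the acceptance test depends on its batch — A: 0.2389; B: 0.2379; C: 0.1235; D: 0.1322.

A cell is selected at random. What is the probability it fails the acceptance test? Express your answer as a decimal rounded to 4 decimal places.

0.1539

P(B) = 1 − (0.18 + 0.2 + 0.58) = 0.04.
Using total probability over the partition,
P(F) = P(F|A)·P(A) + P(F|B)·P(B) + P(F|C)·P(C) + P(F|D)·P(D)
      = 0.2389·0.18 + 0.2379·0.04 + 0.1235·0.2 + 0.1322·0.58
      = 0.043002 + 0.009516 + 0.0247 + 0.076676 = 0.153894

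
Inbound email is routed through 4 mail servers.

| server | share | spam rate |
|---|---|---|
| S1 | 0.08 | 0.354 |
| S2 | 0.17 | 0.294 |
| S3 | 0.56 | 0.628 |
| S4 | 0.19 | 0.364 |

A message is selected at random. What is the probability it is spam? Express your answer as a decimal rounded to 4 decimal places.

Using total probability over the partition,
P(S) = P(S|S1)·P(S1) + P(S|S2)·P(S2) + P(S|S3)·P(S3) + P(S|S4)·P(S4)
      = 0.354·0.08 + 0.294·0.17 + 0.628·0.56 + 0.364·0.19
      = 0.02832 + 0.04998 + 0.35168 + 0.06916 = 0.49914

0.4991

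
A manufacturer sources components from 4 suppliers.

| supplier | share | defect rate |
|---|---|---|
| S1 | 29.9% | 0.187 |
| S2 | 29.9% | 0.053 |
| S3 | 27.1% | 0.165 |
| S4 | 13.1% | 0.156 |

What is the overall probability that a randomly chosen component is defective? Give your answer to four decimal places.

P(D) = P(D|S1)·P(S1) + P(D|S2)·P(S2) + P(D|S3)·P(S3) + P(D|S4)·P(S4)
      = 0.187·0.299 + 0.053·0.299 + 0.165·0.271 + 0.156·0.131
      = 0.055913 + 0.015847 + 0.044715 + 0.020436 = 0.136911

P(D) ≈ 0.1369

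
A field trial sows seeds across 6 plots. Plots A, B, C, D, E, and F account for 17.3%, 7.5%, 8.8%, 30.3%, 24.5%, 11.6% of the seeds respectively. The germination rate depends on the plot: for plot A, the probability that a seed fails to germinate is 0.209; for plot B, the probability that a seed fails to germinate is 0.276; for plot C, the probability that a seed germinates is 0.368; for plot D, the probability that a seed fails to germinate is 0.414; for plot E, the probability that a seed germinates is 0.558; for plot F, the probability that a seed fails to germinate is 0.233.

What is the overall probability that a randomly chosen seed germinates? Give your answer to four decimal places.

0.6268

P(G|A) = 1 − 0.209 = 0.791.
P(G|B) = 1 − 0.276 = 0.724.
P(G|D) = 1 − 0.414 = 0.586.
P(G|F) = 1 − 0.233 = 0.767.
P(G) = P(G|A)·P(A) + P(G|B)·P(B) + P(G|C)·P(C) + P(G|D)·P(D) + P(G|E)·P(E) + P(G|F)·P(F)
      = 0.791·0.173 + 0.724·0.075 + 0.368·0.088 + 0.586·0.303 + 0.558·0.245 + 0.767·0.116
      = 0.136843 + 0.0543 + 0.032384 + 0.177558 + 0.13671 + 0.088972 = 0.626767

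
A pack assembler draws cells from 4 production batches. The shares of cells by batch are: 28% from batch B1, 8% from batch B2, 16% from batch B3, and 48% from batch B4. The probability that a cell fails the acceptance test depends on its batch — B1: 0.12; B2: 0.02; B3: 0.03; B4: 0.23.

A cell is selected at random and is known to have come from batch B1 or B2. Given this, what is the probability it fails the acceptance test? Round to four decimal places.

0.0978

Let S = {B1, B2}.
P(S) = 0.28 + 0.08 = 0.36.
P(F ∩ S) = 0.12·0.28 + 0.02·0.08 = 0.0336 + 0.0016 = 0.0352.
P(F | S) = 0.0352 / 0.36 = 0.097778…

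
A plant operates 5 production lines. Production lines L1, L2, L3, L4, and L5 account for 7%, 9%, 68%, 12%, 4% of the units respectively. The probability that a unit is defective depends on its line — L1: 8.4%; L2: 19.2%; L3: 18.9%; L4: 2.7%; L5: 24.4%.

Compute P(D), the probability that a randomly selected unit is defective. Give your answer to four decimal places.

P(D) = P(D|L1)·P(L1) + P(D|L2)·P(L2) + P(D|L3)·P(L3) + P(D|L4)·P(L4) + P(D|L5)·P(L5)
      = 0.084·0.07 + 0.192·0.09 + 0.189·0.68 + 0.027·0.12 + 0.244·0.04
      = 0.00588 + 0.01728 + 0.12852 + 0.00324 + 0.00976 = 0.16468

P(D) ≈ 0.1647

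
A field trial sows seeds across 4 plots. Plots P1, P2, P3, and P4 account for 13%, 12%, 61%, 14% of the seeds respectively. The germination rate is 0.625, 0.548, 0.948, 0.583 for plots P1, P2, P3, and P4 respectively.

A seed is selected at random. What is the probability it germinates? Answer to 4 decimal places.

0.8069

P(G) = P(G|P1)·P(P1) + P(G|P2)·P(P2) + P(G|P3)·P(P3) + P(G|P4)·P(P4)
      = 0.625·0.13 + 0.548·0.12 + 0.948·0.61 + 0.583·0.14
      = 0.08125 + 0.06576 + 0.57828 + 0.08162 = 0.80691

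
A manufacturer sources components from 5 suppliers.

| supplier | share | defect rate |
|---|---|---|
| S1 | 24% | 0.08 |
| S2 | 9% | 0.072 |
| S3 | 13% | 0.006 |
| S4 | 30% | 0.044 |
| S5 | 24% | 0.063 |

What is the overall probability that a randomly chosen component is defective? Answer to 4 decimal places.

0.0548

P(D) = P(D|S1)·P(S1) + P(D|S2)·P(S2) + P(D|S3)·P(S3) + P(D|S4)·P(S4) + P(D|S5)·P(S5)
      = 0.08·0.24 + 0.072·0.09 + 0.006·0.13 + 0.044·0.3 + 0.063·0.24
      = 0.0192 + 0.00648 + 0.00078 + 0.0132 + 0.01512 = 0.05478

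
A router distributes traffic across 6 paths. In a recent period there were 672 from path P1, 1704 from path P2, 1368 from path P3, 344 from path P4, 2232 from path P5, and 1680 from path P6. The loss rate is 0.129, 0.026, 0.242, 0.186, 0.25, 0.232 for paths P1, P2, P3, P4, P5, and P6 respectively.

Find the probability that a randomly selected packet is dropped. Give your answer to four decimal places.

P(L) ≈ 0.1842

Total: 672 + 1704 + 1368 + 344 + 2232 + 1680 = 8000.
P(P1) = 672/8000 = 0.084. P(P2) = 1704/8000 = 0.213. P(P3) = 1368/8000 = 0.171. P(P4) = 344/8000 = 0.043. P(P5) = 2232/8000 = 0.279. P(P6) = 1680/8000 = 0.21.
P(L) = P(L|P1)·P(P1) + P(L|P2)·P(P2) + P(L|P3)·P(P3) + P(L|P4)·P(P4) + P(L|P5)·P(P5) + P(L|P6)·P(P6)
      = 0.129·0.084 + 0.026·0.213 + 0.242·0.171 + 0.186·0.043 + 0.25·0.279 + 0.232·0.21
      = 0.010836 + 0.005538 + 0.041382 + 0.007998 + 0.06975 + 0.04872 = 0.184224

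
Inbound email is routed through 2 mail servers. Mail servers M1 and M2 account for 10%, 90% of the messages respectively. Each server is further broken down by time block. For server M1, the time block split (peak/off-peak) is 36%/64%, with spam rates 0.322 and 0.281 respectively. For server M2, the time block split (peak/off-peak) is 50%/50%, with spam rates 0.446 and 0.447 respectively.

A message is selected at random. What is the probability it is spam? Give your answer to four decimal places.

P(S|M1) = 0.36·0.322 + 0.64·0.281 = 0.11592 + 0.17984 = 0.29576
P(S|M2) = 0.5·0.446 + 0.5·0.447 = 0.223 + 0.2235 = 0.4465
Then overall,
P(S) = 0.1·0.29576 + 0.9·0.4465
      = 0.029576 + 0.40185 = 0.431426

P(S) ≈ 0.4314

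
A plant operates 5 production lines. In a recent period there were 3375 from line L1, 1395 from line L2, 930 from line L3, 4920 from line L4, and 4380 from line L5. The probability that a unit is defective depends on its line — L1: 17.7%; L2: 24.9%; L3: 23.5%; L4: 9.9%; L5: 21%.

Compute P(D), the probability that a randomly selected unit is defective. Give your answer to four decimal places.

Total: 3375 + 1395 + 930 + 4920 + 4380 = 15000.
P(L1) = 3375/15000 = 0.225. P(L2) = 1395/15000 = 0.093. P(L3) = 930/15000 = 0.062. P(L4) = 4920/15000 = 0.328. P(L5) = 4380/15000 = 0.292.
P(D) = P(D|L1)·P(L1) + P(D|L2)·P(L2) + P(D|L3)·P(L3) + P(D|L4)·P(L4) + P(D|L5)·P(L5)
      = 0.177·0.225 + 0.249·0.093 + 0.235·0.062 + 0.099·0.328 + 0.21·0.292
      = 0.039825 + 0.023157 + 0.01457 + 0.032472 + 0.06132 = 0.171344

P(D) ≈ 0.1713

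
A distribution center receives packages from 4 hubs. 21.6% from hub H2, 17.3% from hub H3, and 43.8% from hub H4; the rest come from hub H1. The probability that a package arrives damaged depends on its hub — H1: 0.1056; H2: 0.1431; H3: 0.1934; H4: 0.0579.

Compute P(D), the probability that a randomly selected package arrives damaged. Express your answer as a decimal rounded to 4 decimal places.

0.1080

P(H1) = 1 − (0.216 + 0.173 + 0.438) = 0.173.
P(D) = P(D|H1)·P(H1) + P(D|H2)·P(H2) + P(D|H3)·P(H3) + P(D|H4)·P(H4)
      = 0.1056·0.173 + 0.1431·0.216 + 0.1934·0.173 + 0.0579·0.438
      = 0.0182688 + 0.0309096 + 0.0334582 + 0.0253602 = 0.1079968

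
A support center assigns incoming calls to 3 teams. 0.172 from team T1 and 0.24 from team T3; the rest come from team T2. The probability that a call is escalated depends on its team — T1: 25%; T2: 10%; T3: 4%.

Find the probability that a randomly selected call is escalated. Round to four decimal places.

P(E) ≈ 0.1114

P(T2) = 1 − (0.172 + 0.24) = 0.588.
P(E) = P(E|T1)·P(T1) + P(E|T2)·P(T2) + P(E|T3)·P(T3)
      = 0.25·0.172 + 0.1·0.588 + 0.04·0.24
      = 0.043 + 0.0588 + 0.0096 = 0.1114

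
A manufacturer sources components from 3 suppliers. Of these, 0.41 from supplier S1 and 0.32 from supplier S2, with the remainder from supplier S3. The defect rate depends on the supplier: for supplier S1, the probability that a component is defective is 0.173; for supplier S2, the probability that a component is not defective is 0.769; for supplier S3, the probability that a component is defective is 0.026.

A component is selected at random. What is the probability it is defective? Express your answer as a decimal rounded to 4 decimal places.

P(D) ≈ 0.1519

P(S3) = 1 − (0.41 + 0.32) = 0.27.
P(D|S2) = 1 − 0.769 = 0.231.
P(D) = P(D|S1)·P(S1) + P(D|S2)·P(S2) + P(D|S3)·P(S3)
      = 0.173·0.41 + 0.231·0.32 + 0.026·0.27
      = 0.07093 + 0.07392 + 0.00702 = 0.15187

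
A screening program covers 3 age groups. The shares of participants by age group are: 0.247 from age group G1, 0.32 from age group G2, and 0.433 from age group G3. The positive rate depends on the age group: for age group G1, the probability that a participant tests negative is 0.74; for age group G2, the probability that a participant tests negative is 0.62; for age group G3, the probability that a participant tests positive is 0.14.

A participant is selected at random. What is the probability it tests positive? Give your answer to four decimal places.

P(T) ≈ 0.2464

P(T|G1) = 1 − 0.74 = 0.26.
P(T|G2) = 1 − 0.62 = 0.38.
By the law of total probability,
P(T) = P(T|G1)·P(G1) + P(T|G2)·P(G2) + P(T|G3)·P(G3)
      = 0.26·0.247 + 0.38·0.32 + 0.14·0.433
      = 0.06422 + 0.1216 + 0.06062 = 0.24644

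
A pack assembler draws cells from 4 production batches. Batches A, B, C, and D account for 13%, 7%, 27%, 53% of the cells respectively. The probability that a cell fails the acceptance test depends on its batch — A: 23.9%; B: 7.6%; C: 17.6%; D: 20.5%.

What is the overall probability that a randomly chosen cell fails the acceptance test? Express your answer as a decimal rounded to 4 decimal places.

P(F) ≈ 0.1926

Summing over the partition,
P(F) = P(F|A)·P(A) + P(F|B)·P(B) + P(F|C)·P(C) + P(F|D)·P(D)
      = 0.239·0.13 + 0.076·0.07 + 0.176·0.27 + 0.205·0.53
      = 0.03107 + 0.00532 + 0.04752 + 0.10865 = 0.19256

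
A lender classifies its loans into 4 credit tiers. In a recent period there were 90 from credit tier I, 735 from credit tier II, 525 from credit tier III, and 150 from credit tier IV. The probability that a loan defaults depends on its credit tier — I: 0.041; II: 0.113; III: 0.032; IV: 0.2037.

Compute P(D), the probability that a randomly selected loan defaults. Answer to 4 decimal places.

0.0894

Total: 90 + 735 + 525 + 150 = 1500.
P(I) = 90/1500 = 0.06. P(II) = 735/1500 = 0.49. P(III) = 525/1500 = 0.35. P(IV) = 150/1500 = 0.1.
Summing over the partition,
P(D) = P(D|I)·P(I) + P(D|II)·P(II) + P(D|III)·P(III) + P(D|IV)·P(IV)
      = 0.041·0.06 + 0.113·0.49 + 0.032·0.35 + 0.2037·0.1
      = 0.00246 + 0.05537 + 0.0112 + 0.02037 = 0.0894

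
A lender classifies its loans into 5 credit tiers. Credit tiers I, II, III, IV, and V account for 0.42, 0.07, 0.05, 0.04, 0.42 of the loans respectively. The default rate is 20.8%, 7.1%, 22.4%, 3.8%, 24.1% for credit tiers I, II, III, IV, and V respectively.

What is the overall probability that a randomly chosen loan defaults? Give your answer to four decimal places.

P(D) ≈ 0.2063

P(D) = P(D|I)·P(I) + P(D|II)·P(II) + P(D|III)·P(III) + P(D|IV)·P(IV) + P(D|V)·P(V)
      = 0.208·0.42 + 0.071·0.07 + 0.224·0.05 + 0.038·0.04 + 0.241·0.42
      = 0.08736 + 0.00497 + 0.0112 + 0.00152 + 0.10122 = 0.20627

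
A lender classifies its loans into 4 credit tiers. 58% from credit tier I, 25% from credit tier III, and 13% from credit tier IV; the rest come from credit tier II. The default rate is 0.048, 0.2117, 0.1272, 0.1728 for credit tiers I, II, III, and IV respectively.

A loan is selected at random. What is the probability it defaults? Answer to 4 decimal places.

P(D) ≈ 0.0906

P(II) = 1 − (0.58 + 0.25 + 0.13) = 0.04.
P(D) = P(D|I)·P(I) + P(D|II)·P(II) + P(D|III)·P(III) + P(D|IV)·P(IV)
      = 0.048·0.58 + 0.2117·0.04 + 0.1272·0.25 + 0.1728·0.13
      = 0.02784 + 0.008468 + 0.0318 + 0.022464 = 0.090572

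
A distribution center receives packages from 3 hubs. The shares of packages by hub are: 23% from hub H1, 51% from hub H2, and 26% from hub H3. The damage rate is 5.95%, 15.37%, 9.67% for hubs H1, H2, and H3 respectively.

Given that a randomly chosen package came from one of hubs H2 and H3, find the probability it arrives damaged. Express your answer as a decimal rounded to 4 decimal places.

Let S = {H2, H3}.
P(S) = 0.51 + 0.26 = 0.77.
P(D ∩ S) = 0.1537·0.51 + 0.0967·0.26 = 0.078387 + 0.025142 = 0.103529.
P(D | S) = 0.103529 / 0.77 = 0.134453…

0.1345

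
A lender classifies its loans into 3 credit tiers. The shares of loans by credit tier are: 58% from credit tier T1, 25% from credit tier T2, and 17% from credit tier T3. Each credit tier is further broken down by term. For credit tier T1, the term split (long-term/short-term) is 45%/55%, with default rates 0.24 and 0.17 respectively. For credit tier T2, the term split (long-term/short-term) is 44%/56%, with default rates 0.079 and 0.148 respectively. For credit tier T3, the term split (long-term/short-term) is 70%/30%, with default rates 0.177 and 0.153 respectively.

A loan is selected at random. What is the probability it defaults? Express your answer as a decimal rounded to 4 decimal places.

P(D) ≈ 0.1751

P(D|T1) = 0.45·0.24 + 0.55·0.17 = 0.108 + 0.0935 = 0.2015
P(D|T2) = 0.44·0.079 + 0.56·0.148 = 0.03476 + 0.08288 = 0.11764
P(D|T3) = 0.7·0.177 + 0.3·0.153 = 0.1239 + 0.0459 = 0.1698
Then overall,
P(D) = 0.58·0.2015 + 0.25·0.11764 + 0.17·0.1698
      = 0.11687 + 0.02941 + 0.028866 = 0.175146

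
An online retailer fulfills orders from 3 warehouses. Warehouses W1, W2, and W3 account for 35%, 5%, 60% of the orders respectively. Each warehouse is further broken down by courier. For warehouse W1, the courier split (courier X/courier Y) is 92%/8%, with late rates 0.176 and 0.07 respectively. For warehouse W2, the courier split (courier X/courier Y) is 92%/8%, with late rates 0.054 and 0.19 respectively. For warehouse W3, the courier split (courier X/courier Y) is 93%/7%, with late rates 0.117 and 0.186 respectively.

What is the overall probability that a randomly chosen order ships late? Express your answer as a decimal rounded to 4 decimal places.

P(L|W1) = 0.92·0.176 + 0.08·0.07 = 0.16192 + 0.0056 = 0.16752
P(L|W2) = 0.92·0.054 + 0.08·0.19 = 0.04968 + 0.0152 = 0.06488
P(L|W3) = 0.93·0.117 + 0.07·0.186 = 0.10881 + 0.01302 = 0.12183
Then overall,
P(L) = 0.35·0.16752 + 0.05·0.06488 + 0.6·0.12183
      = 0.058632 + 0.003244 + 0.073098 = 0.134974

0.1350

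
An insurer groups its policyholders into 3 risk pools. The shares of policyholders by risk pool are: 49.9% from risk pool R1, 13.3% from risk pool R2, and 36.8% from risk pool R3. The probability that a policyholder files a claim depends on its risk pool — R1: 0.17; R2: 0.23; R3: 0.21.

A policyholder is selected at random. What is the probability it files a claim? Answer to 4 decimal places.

P(C) = P(C|R1)·P(R1) + P(C|R2)·P(R2) + P(C|R3)·P(R3)
      = 0.17·0.499 + 0.23·0.133 + 0.21·0.368
      = 0.08483 + 0.03059 + 0.07728 = 0.1927

0.1927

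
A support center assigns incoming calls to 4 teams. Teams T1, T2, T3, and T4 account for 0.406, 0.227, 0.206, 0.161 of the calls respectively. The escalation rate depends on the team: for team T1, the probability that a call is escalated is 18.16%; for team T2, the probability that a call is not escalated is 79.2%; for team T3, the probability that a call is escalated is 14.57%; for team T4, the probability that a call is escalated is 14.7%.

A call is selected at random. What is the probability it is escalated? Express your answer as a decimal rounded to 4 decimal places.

P(E) ≈ 0.1746

P(E|T2) = 1 − 0.792 = 0.208.
By the law of total probability,
P(E) = P(E|T1)·P(T1) + P(E|T2)·P(T2) + P(E|T3)·P(T3) + P(E|T4)·P(T4)
      = 0.1816·0.406 + 0.208·0.227 + 0.1457·0.206 + 0.147·0.161
      = 0.0737296 + 0.047216 + 0.0300142 + 0.023667 = 0.1746268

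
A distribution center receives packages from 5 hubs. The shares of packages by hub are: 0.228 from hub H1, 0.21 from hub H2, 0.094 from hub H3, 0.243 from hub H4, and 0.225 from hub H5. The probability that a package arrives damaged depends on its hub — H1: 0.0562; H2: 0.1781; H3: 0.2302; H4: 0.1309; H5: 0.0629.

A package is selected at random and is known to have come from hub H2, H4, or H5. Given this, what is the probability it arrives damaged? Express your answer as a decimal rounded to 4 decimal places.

Let S = {H2, H4, H5}.
P(S) = 0.21 + 0.243 + 0.225 = 0.678.
P(D ∩ S) = 0.1781·0.21 + 0.1309·0.243 + 0.0629·0.225 = 0.037401 + 0.0318087 + 0.0141525 = 0.0833622.
P(D | S) = 0.0833622 / 0.678 = 0.122953…

P(D|S) ≈ 0.1230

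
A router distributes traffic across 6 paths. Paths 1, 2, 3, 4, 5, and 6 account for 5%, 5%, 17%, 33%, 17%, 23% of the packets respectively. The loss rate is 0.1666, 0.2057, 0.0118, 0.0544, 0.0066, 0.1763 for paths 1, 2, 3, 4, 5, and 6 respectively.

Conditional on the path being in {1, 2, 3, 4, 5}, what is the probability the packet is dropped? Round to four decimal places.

P(L|S) ≈ 0.0516

Let S = {1, 2, 3, 4, 5}.
P(S) = 0.05 + 0.05 + 0.17 + 0.33 + 0.17 = 0.77.
P(L ∩ S) = 0.1666·0.05 + 0.2057·0.05 + 0.0118·0.17 + 0.0544·0.33 + 0.0066·0.17 = 0.00833 + 0.010285 + 0.002006 + 0.017952 + 0.001122 = 0.039695.
P(L | S) = 0.039695 / 0.77 = 0.051552…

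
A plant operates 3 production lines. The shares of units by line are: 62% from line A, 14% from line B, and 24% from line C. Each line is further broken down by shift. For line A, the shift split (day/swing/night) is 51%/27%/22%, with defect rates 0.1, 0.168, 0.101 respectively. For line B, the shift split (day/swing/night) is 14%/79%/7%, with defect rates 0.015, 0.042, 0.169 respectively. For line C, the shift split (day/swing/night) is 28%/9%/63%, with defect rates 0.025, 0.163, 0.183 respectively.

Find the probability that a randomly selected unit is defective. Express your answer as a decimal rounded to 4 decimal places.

0.1130

P(D|A) = 0.51·0.1 + 0.27·0.168 + 0.22·0.101 = 0.051 + 0.04536 + 0.02222 = 0.11858
P(D|B) = 0.14·0.015 + 0.79·0.042 + 0.07·0.169 = 0.0021 + 0.03318 + 0.01183 = 0.04711
P(D|C) = 0.28·0.025 + 0.09·0.163 + 0.63·0.183 = 0.007 + 0.01467 + 0.11529 = 0.13696
Then overall,
P(D) = 0.62·0.11858 + 0.14·0.04711 + 0.24·0.13696
      = 0.0735196 + 0.0065954 + 0.0328704 = 0.1129854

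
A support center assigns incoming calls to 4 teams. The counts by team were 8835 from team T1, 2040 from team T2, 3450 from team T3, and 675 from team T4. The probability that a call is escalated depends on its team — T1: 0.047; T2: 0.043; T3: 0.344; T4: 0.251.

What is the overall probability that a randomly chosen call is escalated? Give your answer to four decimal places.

P(E) ≈ 0.1239

Total: 8835 + 2040 + 3450 + 675 = 15000.
P(T1) = 8835/15000 = 0.589. P(T2) = 2040/15000 = 0.136. P(T3) = 3450/15000 = 0.23. P(T4) = 675/15000 = 0.045.
Summing over the partition,
P(E) = P(E|T1)·P(T1) + P(E|T2)·P(T2) + P(E|T3)·P(T3) + P(E|T4)·P(T4)
      = 0.047·0.589 + 0.043·0.136 + 0.344·0.23 + 0.251·0.045
      = 0.027683 + 0.005848 + 0.07912 + 0.011295 = 0.123946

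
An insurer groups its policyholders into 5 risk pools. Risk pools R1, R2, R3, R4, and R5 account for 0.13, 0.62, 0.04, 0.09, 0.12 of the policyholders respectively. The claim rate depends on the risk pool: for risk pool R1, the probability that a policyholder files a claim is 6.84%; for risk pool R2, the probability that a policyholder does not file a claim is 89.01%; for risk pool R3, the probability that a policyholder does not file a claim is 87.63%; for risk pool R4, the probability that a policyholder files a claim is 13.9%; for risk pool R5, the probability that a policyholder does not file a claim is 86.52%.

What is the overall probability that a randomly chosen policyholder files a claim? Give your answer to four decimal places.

P(C|R2) = 1 − 0.8901 = 0.1099.
P(C|R3) = 1 − 0.8763 = 0.1237.
P(C|R5) = 1 − 0.8652 = 0.1348.
P(C) = P(C|R1)·P(R1) + P(C|R2)·P(R2) + P(C|R3)·P(R3) + P(C|R4)·P(R4) + P(C|R5)·P(R5)
      = 0.0684·0.13 + 0.1099·0.62 + 0.1237·0.04 + 0.139·0.09 + 0.1348·0.12
      = 0.008892 + 0.068138 + 0.004948 + 0.01251 + 0.016176 = 0.110664

0.1107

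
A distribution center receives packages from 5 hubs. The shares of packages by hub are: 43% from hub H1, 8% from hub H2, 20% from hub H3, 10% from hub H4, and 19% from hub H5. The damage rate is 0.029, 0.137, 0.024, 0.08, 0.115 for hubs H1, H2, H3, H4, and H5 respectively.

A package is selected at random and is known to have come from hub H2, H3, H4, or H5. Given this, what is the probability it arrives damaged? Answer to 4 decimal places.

0.0800

Let S = {H2, H3, H4, H5}.
P(S) = 0.08 + 0.2 + 0.1 + 0.19 = 0.57.
P(D ∩ S) = 0.137·0.08 + 0.024·0.2 + 0.08·0.1 + 0.115·0.19 = 0.01096 + 0.0048 + 0.008 + 0.02185 = 0.04561.
P(D | S) = 0.04561 / 0.57 = 0.080018…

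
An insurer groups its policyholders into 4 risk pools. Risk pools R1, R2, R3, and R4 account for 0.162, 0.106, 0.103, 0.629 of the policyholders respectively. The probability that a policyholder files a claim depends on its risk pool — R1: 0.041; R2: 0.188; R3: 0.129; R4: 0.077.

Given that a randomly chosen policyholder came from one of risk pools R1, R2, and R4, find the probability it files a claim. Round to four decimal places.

Let S = {R1, R2, R4}.
P(S) = 0.162 + 0.106 + 0.629 = 0.897.
P(C ∩ S) = 0.041·0.162 + 0.188·0.106 + 0.077·0.629 = 0.006642 + 0.019928 + 0.048433 = 0.075003.
P(C | S) = 0.075003 / 0.897 = 0.083615…

P(C|S) ≈ 0.0836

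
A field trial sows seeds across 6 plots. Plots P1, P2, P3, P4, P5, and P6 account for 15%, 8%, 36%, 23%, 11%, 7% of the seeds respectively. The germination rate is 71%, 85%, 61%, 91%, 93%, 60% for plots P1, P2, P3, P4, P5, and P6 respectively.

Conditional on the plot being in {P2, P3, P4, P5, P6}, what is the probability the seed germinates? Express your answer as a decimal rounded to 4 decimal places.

P(G|S) ≈ 0.7544

Let S = {P2, P3, P4, P5, P6}.
P(S) = 0.08 + 0.36 + 0.23 + 0.11 + 0.07 = 0.85.
P(G ∩ S) = 0.85·0.08 + 0.61·0.36 + 0.91·0.23 + 0.93·0.11 + 0.6·0.07 = 0.068 + 0.2196 + 0.2093 + 0.1023 + 0.042 = 0.6412.
P(G | S) = 0.6412 / 0.85 = 0.754353…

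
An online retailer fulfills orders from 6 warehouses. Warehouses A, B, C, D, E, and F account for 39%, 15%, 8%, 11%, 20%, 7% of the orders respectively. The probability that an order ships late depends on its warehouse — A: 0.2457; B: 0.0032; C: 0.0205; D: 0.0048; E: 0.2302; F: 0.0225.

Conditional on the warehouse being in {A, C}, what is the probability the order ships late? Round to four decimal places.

0.2074

Let S = {A, C}.
P(S) = 0.39 + 0.08 = 0.47.
P(L ∩ S) = 0.2457·0.39 + 0.0205·0.08 = 0.095823 + 0.00164 = 0.097463.
P(L | S) = 0.097463 / 0.47 = 0.207368…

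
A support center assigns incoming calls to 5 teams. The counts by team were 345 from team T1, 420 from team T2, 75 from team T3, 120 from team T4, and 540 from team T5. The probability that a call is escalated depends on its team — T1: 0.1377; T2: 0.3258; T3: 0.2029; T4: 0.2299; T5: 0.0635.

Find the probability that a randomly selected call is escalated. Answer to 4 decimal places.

Total: 345 + 420 + 75 + 120 + 540 = 1500.
P(T1) = 345/1500 = 0.23. P(T2) = 420/1500 = 0.28. P(T3) = 75/1500 = 0.05. P(T4) = 120/1500 = 0.08. P(T5) = 540/1500 = 0.36.
Using total probability over the partition,
P(E) = P(E|T1)·P(T1) + P(E|T2)·P(T2) + P(E|T3)·P(T3) + P(E|T4)·P(T4) + P(E|T5)·P(T5)
      = 0.1377·0.23 + 0.3258·0.28 + 0.2029·0.05 + 0.2299·0.08 + 0.0635·0.36
      = 0.031671 + 0.091224 + 0.010145 + 0.018392 + 0.02286 = 0.174292

0.1743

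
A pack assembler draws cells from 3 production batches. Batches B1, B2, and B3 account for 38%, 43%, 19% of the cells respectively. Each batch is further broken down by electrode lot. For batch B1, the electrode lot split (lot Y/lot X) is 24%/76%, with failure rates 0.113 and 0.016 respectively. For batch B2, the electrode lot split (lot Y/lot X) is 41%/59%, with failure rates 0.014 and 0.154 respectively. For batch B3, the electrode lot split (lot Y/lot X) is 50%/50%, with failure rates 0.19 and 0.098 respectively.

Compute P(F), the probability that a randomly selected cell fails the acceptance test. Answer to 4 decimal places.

0.0838

P(F|B1) = 0.24·0.113 + 0.76·0.016 = 0.02712 + 0.01216 = 0.03928
P(F|B2) = 0.41·0.014 + 0.59·0.154 = 0.00574 + 0.09086 = 0.0966
P(F|B3) = 0.5·0.19 + 0.5·0.098 = 0.095 + 0.049 = 0.144
Then overall,
P(F) = 0.38·0.03928 + 0.43·0.0966 + 0.19·0.144
      = 0.0149264 + 0.041538 + 0.02736 = 0.0838244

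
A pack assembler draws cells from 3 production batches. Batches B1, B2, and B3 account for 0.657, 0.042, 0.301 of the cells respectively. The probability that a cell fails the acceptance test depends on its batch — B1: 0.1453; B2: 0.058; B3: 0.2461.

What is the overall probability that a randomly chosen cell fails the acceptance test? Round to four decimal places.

Summing over the partition,
P(F) = P(F|B1)·P(B1) + P(F|B2)·P(B2) + P(F|B3)·P(B3)
      = 0.1453·0.657 + 0.058·0.042 + 0.2461·0.301
      = 0.0954621 + 0.002436 + 0.0740761 = 0.1719742

P(F) ≈ 0.1720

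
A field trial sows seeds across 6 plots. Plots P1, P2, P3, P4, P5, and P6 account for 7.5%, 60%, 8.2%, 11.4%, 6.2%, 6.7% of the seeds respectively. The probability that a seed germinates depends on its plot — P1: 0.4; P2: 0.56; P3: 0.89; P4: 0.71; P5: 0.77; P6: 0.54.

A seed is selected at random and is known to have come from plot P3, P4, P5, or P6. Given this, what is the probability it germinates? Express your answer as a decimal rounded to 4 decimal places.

P(G|S) ≈ 0.7318

Let S = {P3, P4, P5, P6}.
P(S) = 0.082 + 0.114 + 0.062 + 0.067 = 0.325.
P(G ∩ S) = 0.89·0.082 + 0.71·0.114 + 0.77·0.062 + 0.54·0.067 = 0.07298 + 0.08094 + 0.04774 + 0.03618 = 0.23784.
P(G | S) = 0.23784 / 0.325 = 0.731815…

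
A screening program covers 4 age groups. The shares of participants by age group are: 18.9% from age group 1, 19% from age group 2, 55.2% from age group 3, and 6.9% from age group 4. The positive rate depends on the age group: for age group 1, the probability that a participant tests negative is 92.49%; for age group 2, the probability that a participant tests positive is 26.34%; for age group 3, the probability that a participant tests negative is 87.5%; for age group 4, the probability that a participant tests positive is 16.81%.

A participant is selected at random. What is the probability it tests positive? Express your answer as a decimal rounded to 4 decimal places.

0.1448

P(T|1) = 1 − 0.9249 = 0.0751.
P(T|3) = 1 − 0.875 = 0.125.
P(T) = P(T|1)·P(1) + P(T|2)·P(2) + P(T|3)·P(3) + P(T|4)·P(4)
      = 0.0751·0.189 + 0.2634·0.19 + 0.125·0.552 + 0.1681·0.069
      = 0.0141939 + 0.050046 + 0.069 + 0.0115989 = 0.1448388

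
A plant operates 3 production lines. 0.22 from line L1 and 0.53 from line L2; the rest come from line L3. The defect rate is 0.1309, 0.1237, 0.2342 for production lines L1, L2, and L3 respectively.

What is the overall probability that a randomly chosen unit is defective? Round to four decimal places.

P(L3) = 1 − (0.22 + 0.53) = 0.25.
P(D) = P(D|L1)·P(L1) + P(D|L2)·P(L2) + P(D|L3)·P(L3)
      = 0.1309·0.22 + 0.1237·0.53 + 0.2342·0.25
      = 0.028798 + 0.065561 + 0.05855 = 0.152909

P(D) ≈ 0.1529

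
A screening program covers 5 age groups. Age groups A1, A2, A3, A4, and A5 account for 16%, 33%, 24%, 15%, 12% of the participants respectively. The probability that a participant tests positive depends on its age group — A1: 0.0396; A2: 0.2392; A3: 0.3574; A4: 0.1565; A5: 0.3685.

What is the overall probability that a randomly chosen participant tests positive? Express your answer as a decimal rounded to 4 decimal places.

P(T) = P(T|A1)·P(A1) + P(T|A2)·P(A2) + P(T|A3)·P(A3) + P(T|A4)·P(A4) + P(T|A5)·P(A5)
      = 0.0396·0.16 + 0.2392·0.33 + 0.3574·0.24 + 0.1565·0.15 + 0.3685·0.12
      = 0.006336 + 0.078936 + 0.085776 + 0.023475 + 0.04422 = 0.238743

P(T) ≈ 0.2387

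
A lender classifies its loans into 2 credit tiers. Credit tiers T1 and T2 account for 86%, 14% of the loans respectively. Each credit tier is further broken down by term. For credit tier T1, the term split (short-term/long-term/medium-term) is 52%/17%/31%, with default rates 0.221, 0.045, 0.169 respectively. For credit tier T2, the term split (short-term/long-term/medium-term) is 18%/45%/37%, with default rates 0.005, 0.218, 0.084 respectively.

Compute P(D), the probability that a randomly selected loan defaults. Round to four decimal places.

0.1687

P(D|T1) = 0.52·0.221 + 0.17·0.045 + 0.31·0.169 = 0.11492 + 0.00765 + 0.05239 = 0.17496
P(D|T2) = 0.18·0.005 + 0.45·0.218 + 0.37·0.084 = 0.0009 + 0.0981 + 0.03108 = 0.13008
By total probability over the outer partition,
P(D) = 0.86·0.17496 + 0.14·0.13008
      = 0.1504656 + 0.0182112 = 0.1686768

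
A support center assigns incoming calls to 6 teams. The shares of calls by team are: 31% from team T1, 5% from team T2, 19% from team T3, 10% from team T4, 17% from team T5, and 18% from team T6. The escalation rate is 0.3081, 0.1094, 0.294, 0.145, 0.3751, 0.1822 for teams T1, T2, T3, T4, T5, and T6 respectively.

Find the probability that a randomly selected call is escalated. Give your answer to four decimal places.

0.2679

P(E) = P(E|T1)·P(T1) + P(E|T2)·P(T2) + P(E|T3)·P(T3) + P(E|T4)·P(T4) + P(E|T5)·P(T5) + P(E|T6)·P(T6)
      = 0.3081·0.31 + 0.1094·0.05 + 0.294·0.19 + 0.145·0.1 + 0.3751·0.17 + 0.1822·0.18
      = 0.095511 + 0.00547 + 0.05586 + 0.0145 + 0.063767 + 0.032796 = 0.267904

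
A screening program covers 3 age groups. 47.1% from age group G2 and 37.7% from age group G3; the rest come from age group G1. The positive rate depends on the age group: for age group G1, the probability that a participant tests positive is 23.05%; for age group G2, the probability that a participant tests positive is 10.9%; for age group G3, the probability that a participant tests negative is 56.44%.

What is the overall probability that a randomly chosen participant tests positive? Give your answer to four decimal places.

P(G1) = 1 − (0.471 + 0.377) = 0.152.
P(T|G3) = 1 − 0.5644 = 0.4356.
P(T) = P(T|G1)·P(G1) + P(T|G2)·P(G2) + P(T|G3)·P(G3)
      = 0.2305·0.152 + 0.109·0.471 + 0.4356·0.377
      = 0.035036 + 0.051339 + 0.1642212 = 0.2505962

P(T) ≈ 0.2506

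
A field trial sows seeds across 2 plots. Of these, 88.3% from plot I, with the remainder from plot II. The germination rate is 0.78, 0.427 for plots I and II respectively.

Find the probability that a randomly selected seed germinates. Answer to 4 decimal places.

0.7387

P(II) = 1 − (0.883) = 0.117.
P(G) = P(G|I)·P(I) + P(G|II)·P(II)
      = 0.78·0.883 + 0.427·0.117
      = 0.68874 + 0.049959 = 0.738699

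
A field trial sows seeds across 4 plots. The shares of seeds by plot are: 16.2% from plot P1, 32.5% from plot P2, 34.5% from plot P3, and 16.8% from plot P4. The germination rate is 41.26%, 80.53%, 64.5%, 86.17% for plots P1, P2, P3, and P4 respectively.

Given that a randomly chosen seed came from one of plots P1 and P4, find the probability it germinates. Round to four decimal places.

0.6412

Let S = {P1, P4}.
P(S) = 0.162 + 0.168 = 0.33.
P(G ∩ S) = 0.4126·0.162 + 0.8617·0.168 = 0.0668412 + 0.1447656 = 0.2116068.
P(G | S) = 0.2116068 / 0.33 = 0.641233…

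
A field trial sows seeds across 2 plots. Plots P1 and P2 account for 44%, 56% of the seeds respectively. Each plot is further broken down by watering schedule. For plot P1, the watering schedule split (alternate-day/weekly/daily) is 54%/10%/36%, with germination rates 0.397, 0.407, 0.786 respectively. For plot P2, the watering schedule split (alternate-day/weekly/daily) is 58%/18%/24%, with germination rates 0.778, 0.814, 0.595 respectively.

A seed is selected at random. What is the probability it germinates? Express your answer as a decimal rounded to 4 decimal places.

P(G|P1) = 0.54·0.397 + 0.1·0.407 + 0.36·0.786 = 0.21438 + 0.0407 + 0.28296 = 0.53804
P(G|P2) = 0.58·0.778 + 0.18·0.814 + 0.24·0.595 = 0.45124 + 0.14652 + 0.1428 = 0.74056
Then overall,
P(G) = 0.44·0.53804 + 0.56·0.74056
      = 0.2367376 + 0.4147136 = 0.6514512

0.6515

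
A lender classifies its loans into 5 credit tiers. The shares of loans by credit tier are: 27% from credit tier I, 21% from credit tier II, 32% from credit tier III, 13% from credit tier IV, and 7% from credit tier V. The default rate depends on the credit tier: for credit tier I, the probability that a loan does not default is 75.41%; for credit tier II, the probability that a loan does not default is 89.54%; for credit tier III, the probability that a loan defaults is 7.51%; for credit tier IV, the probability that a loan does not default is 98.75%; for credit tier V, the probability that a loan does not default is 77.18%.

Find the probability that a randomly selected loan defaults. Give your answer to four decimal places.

P(D) ≈ 0.1300

P(D|I) = 1 − 0.7541 = 0.2459.
P(D|II) = 1 − 0.8954 = 0.1046.
P(D|IV) = 1 − 0.9875 = 0.0125.
P(D|V) = 1 − 0.7718 = 0.2282.
By the law of total probability,
P(D) = P(D|I)·P(I) + P(D|II)·P(II) + P(D|III)·P(III) + P(D|IV)·P(IV) + P(D|V)·P(V)
      = 0.2459·0.27 + 0.1046·0.21 + 0.0751·0.32 + 0.0125·0.13 + 0.2282·0.07
      = 0.066393 + 0.021966 + 0.024032 + 0.001625 + 0.015974 = 0.12999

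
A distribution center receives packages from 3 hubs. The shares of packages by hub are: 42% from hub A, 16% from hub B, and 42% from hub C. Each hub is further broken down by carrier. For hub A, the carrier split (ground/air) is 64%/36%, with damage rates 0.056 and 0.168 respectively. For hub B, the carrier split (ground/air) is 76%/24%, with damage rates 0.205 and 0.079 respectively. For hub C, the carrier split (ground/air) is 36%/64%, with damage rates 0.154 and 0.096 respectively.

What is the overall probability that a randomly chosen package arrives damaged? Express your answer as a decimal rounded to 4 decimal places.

0.1175

P(D|A) = 0.64·0.056 + 0.36·0.168 = 0.03584 + 0.06048 = 0.09632
P(D|B) = 0.76·0.205 + 0.24·0.079 = 0.1558 + 0.01896 = 0.17476
P(D|C) = 0.36·0.154 + 0.64·0.096 = 0.05544 + 0.06144 = 0.11688
Then overall,
P(D) = 0.42·0.09632 + 0.16·0.17476 + 0.42·0.11688
      = 0.0404544 + 0.0279616 + 0.0490896 = 0.1175056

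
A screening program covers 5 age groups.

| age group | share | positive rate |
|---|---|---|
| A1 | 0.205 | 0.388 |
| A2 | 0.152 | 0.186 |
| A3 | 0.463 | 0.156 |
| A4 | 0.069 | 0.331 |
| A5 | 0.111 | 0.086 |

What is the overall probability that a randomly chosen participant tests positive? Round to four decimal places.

0.2124

P(T) = P(T|A1)·P(A1) + P(T|A2)·P(A2) + P(T|A3)·P(A3) + P(T|A4)·P(A4) + P(T|A5)·P(A5)
      = 0.388·0.205 + 0.186·0.152 + 0.156·0.463 + 0.331·0.069 + 0.086·0.111
      = 0.07954 + 0.028272 + 0.072228 + 0.022839 + 0.009546 = 0.212425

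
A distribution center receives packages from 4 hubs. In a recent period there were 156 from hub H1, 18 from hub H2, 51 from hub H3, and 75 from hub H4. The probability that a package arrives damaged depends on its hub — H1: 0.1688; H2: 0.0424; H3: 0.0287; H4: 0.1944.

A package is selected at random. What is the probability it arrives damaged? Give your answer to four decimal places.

Total: 156 + 18 + 51 + 75 = 300.
P(H1) = 156/300 = 0.52. P(H2) = 18/300 = 0.06. P(H3) = 51/300 = 0.17. P(H4) = 75/300 = 0.25.
P(D) = P(D|H1)·P(H1) + P(D|H2)·P(H2) + P(D|H3)·P(H3) + P(D|H4)·P(H4)
      = 0.1688·0.52 + 0.0424·0.06 + 0.0287·0.17 + 0.1944·0.25
      = 0.087776 + 0.002544 + 0.004879 + 0.0486 = 0.143799

0.1438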